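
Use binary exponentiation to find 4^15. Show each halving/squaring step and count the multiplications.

Computing 4^15 by squaring (build up from 4^1; each line after the first costs one multiplication):

4^1 = 4
4^2 = (4^1)^2 = 4^2 = 16
4^3 = 4 * 4^2 = 4 * 16 = 64
4^6 = (4^3)^2 = 64^2 = 4096
4^7 = 4 * 4^6 = 4 * 4096 = 16384
4^14 = (4^7)^2 = 16384^2 = 268435456
4^15 = 4 * 4^14 = 4 * 268435456 = 1073741824

Result: 1073741824
Multiplications needed: 6 (6 lines after 4^1)

4^15 = 1073741824. Using exponentiation by squaring, this requires 6 multiplications. The key idea: if the exponent is even, square the half-power; if odd, multiply by the base once.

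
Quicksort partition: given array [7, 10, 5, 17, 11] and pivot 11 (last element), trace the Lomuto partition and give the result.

Lomuto partition with pivot = 11:

Initial array: [7, 10, 5, 17, 11]

arr[0]=7 <= 11: swap with position 0, array becomes [7, 10, 5, 17, 11]
arr[1]=10 <= 11: swap with position 1, array becomes [7, 10, 5, 17, 11]
arr[2]=5 <= 11: swap with position 2, array becomes [7, 10, 5, 17, 11]
arr[3]=17 > 11: no swap

Place pivot at position 3: [7, 10, 5, 11, 17]
Pivot position: 3

After partitioning with pivot 11, the array becomes [7, 10, 5, 11, 17]. The pivot is placed at index 3. All elements to the left of the pivot are <= 11, and all elements to the right are > 11.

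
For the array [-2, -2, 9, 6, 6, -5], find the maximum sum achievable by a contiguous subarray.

Using Kadane's algorithm on [-2, -2, 9, 6, 6, -5]:

Scanning through the array:
Position 1 (value -2): max_ending_here = -2, max_so_far = -2
Position 2 (value 9): max_ending_here = 9, max_so_far = 9
Position 3 (value 6): max_ending_here = 15, max_so_far = 15
Position 4 (value 6): max_ending_here = 21, max_so_far = 21
Position 5 (value -5): max_ending_here = 16, max_so_far = 21

Maximum subarray: [9, 6, 6]
Maximum sum: 21

The maximum subarray is [9, 6, 6] with sum 21. This subarray runs from index 2 to index 4.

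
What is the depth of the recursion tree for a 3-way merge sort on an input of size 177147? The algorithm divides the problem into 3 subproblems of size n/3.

For divide and conquer with division factor 3:

Problem sizes at each level:
Level 0: 177147
Level 1: 59049
Level 2: 19683
Level 3: 6561
Level 4: 2187
Level 5: 729
Level 6: 243
Level 7: 81
Level 8: 27
Level 9: 9
Level 10: 3
Level 11: 1

The root is level 0 and the size-1 base case is level 11 (the tree spans levels 0 through 11, i.e. 12 levels counting the root), so the depth is the number of divisions: log_3(177147) = 11

The recursion tree depth is log_3(177147) = 11. At each level, the problem size is divided by 3, so it takes 11 divisions to reduce to a base case of size 1. The algorithm makes 3 recursive calls at each level.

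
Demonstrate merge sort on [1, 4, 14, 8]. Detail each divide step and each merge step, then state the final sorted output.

Merge sort trace:

Split: [1, 4, 14, 8] -> [1, 4] and [14, 8]
  Split: [1, 4] -> [1] and [4]
  Merge: [1] + [4] -> [1, 4]
  Split: [14, 8] -> [14] and [8]
  Merge: [14] + [8] -> [8, 14]
Merge: [1, 4] + [8, 14] -> [1, 4, 8, 14]

Final sorted array: [1, 4, 8, 14]

The merge sort proceeds by recursively splitting the array and merging sorted halves.
After all merges, the sorted array is [1, 4, 8, 14].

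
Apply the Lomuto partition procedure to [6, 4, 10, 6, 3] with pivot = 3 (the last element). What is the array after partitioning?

Lomuto partition with pivot = 3:

Initial array: [6, 4, 10, 6, 3]

arr[0]=6 > 3: no swap
arr[1]=4 > 3: no swap
arr[2]=10 > 3: no swap
arr[3]=6 > 3: no swap

Place pivot at position 0: [3, 4, 10, 6, 6]
Pivot position: 0

After partitioning with pivot 3, the array becomes [3, 4, 10, 6, 6]. The pivot is placed at index 0. All elements to the left of the pivot are <= 3, and all elements to the right are > 3.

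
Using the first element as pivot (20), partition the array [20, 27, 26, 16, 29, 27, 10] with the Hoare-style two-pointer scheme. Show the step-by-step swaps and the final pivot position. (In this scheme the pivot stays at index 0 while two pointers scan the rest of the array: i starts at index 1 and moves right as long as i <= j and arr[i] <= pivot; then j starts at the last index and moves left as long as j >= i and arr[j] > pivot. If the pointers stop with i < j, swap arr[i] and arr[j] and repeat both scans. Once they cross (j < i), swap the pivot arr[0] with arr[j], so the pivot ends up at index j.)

Hoare-style two-pointer partition with pivot = 20:

Initial array: [20, 27, 26, 16, 29, 27, 10]

Pointers start at i = 1, j = 6.
i stops at index 1 (arr[1]=27 > 20), j stops at index 6 (arr[6]=10 <= 20): swap arr[1] and arr[6], array becomes [20, 10, 26, 16, 29, 27, 27]
i stops at index 2 (arr[2]=26 > 20), j stops at index 3 (arr[3]=16 <= 20): swap arr[2] and arr[3], array becomes [20, 10, 16, 26, 29, 27, 27]
i ends at 3, j ends at 2: the pointers have crossed (j < i), so scanning stops.

Swap pivot arr[0] with arr[2] to place pivot at position 2: [16, 10, 20, 26, 29, 27, 27]
Pivot position: 2

After partitioning with pivot 20, the array becomes [16, 10, 20, 26, 29, 27, 27]. The pivot is placed at index 2. All elements to the left of the pivot are <= 20, and all elements to the right are > 20.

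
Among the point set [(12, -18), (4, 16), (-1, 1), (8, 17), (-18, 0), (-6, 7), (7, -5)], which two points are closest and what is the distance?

Computing all pairwise distances among 7 points:

d((12, -18), (4, 16)) = 34.9285
d((12, -18), (-1, 1)) = 23.0217
d((12, -18), (8, 17)) = 35.2278
d((12, -18), (-18, 0)) = 34.9857
d((12, -18), (-6, 7)) = 30.8058
d((12, -18), (7, -5)) = 13.9284
d((4, 16), (-1, 1)) = 15.8114
d((4, 16), (8, 17)) = 4.1231 <-- minimum
d((4, 16), (-18, 0)) = 27.2029
d((4, 16), (-6, 7)) = 13.4536
d((4, 16), (7, -5)) = 21.2132
d((-1, 1), (8, 17)) = 18.3576
d((-1, 1), (-18, 0)) = 17.0294
d((-1, 1), (-6, 7)) = 7.8102
d((-1, 1), (7, -5)) = 10.0
d((8, 17), (-18, 0)) = 31.0644
d((8, 17), (-6, 7)) = 17.2047
d((8, 17), (7, -5)) = 22.0227
d((-18, 0), (-6, 7)) = 13.8924
d((-18, 0), (7, -5)) = 25.4951
d((-6, 7), (7, -5)) = 17.6918

Closest pair: (4, 16) and (8, 17) with distance 4.1231

The closest pair is (4, 16) and (8, 17) with Euclidean distance 4.1231. For 7 points, brute-force pairwise comparison is shown above. For large n, the divide-and-conquer algorithm (sort by x, recurse on halves, check the dividing strip) achieves O(n log n).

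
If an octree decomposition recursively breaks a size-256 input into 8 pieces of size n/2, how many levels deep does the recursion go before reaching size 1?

For divide and conquer with division factor 2:

Problem sizes at each level:
Level 0: 256
Level 1: 128
Level 2: 64
Level 3: 32
Level 4: 16
Level 5: 8
Level 6: 4
Level 7: 2
Level 8: 1

The root is level 0 and the size-1 base case is level 8 (the tree spans levels 0 through 8, i.e. 9 levels counting the root), so the depth is the number of divisions: log_2(256) = 8

The recursion tree depth is log_2(256) = 8. At each level, the problem size is divided by 2, so it takes 8 divisions to reduce to a base case of size 1. The algorithm makes 8 recursive calls at each level.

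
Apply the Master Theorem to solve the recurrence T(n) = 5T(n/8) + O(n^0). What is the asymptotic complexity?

Master Theorem for T(n) = 5T(n/8) + O(n^0):

a = 5, b = 8, c = 0
log_b(a) = log_8(5) = 0.7740

Case 1: c = 0 < log_8(5) = 0.7740
T(n) = O(n^(log_8 5))

For T(n) = 5T(n/8) + O(n^0): log_8(5) = 0.7740. This is Case 1 of the Master Theorem (c < log_b(a), work dominated by leaves), giving O(n^(log_8 5)).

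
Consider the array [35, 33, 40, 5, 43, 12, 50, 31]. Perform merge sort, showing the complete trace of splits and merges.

Merge sort trace:

Split: [35, 33, 40, 5, 43, 12, 50, 31] -> [35, 33, 40, 5] and [43, 12, 50, 31]
  Split: [35, 33, 40, 5] -> [35, 33] and [40, 5]
    Split: [35, 33] -> [35] and [33]
    Merge: [35] + [33] -> [33, 35]
    Split: [40, 5] -> [40] and [5]
    Merge: [40] + [5] -> [5, 40]
  Merge: [33, 35] + [5, 40] -> [5, 33, 35, 40]
  Split: [43, 12, 50, 31] -> [43, 12] and [50, 31]
    Split: [43, 12] -> [43] and [12]
    Merge: [43] + [12] -> [12, 43]
    Split: [50, 31] -> [50] and [31]
    Merge: [50] + [31] -> [31, 50]
  Merge: [12, 43] + [31, 50] -> [12, 31, 43, 50]
Merge: [5, 33, 35, 40] + [12, 31, 43, 50] -> [5, 12, 31, 33, 35, 40, 43, 50]

Final sorted array: [5, 12, 31, 33, 35, 40, 43, 50]

The merge sort proceeds by recursively splitting the array and merging sorted halves.
After all merges, the sorted array is [5, 12, 31, 33, 35, 40, 43, 50].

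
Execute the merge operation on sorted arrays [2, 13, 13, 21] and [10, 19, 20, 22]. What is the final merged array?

Merging process:

Compare 2 vs 10: take 2 from left. Merged: [2]
Compare 13 vs 10: take 10 from right. Merged: [2, 10]
Compare 13 vs 19: take 13 from left. Merged: [2, 10, 13]
Compare 13 vs 19: take 13 from left. Merged: [2, 10, 13, 13]
Compare 21 vs 19: take 19 from right. Merged: [2, 10, 13, 13, 19]
Compare 21 vs 20: take 20 from right. Merged: [2, 10, 13, 13, 19, 20]
Compare 21 vs 22: take 21 from left. Merged: [2, 10, 13, 13, 19, 20, 21]
Append remaining from right: [22]. Merged: [2, 10, 13, 13, 19, 20, 21, 22]

Final merged array: [2, 10, 13, 13, 19, 20, 21, 22]
Total comparisons: 7

The merged array is [2, 10, 13, 13, 19, 20, 21, 22], requiring 7 comparisons. The merge step runs in O(n) time where n is the total number of elements.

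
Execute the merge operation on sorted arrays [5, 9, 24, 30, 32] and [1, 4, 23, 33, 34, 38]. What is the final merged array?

Merging process:

Compare 5 vs 1: take 1 from right. Merged: [1]
Compare 5 vs 4: take 4 from right. Merged: [1, 4]
Compare 5 vs 23: take 5 from left. Merged: [1, 4, 5]
Compare 9 vs 23: take 9 from left. Merged: [1, 4, 5, 9]
Compare 24 vs 23: take 23 from right. Merged: [1, 4, 5, 9, 23]
Compare 24 vs 33: take 24 from left. Merged: [1, 4, 5, 9, 23, 24]
Compare 30 vs 33: take 30 from left. Merged: [1, 4, 5, 9, 23, 24, 30]
Compare 32 vs 33: take 32 from left. Merged: [1, 4, 5, 9, 23, 24, 30, 32]
Append remaining from right: [33, 34, 38]. Merged: [1, 4, 5, 9, 23, 24, 30, 32, 33, 34, 38]

Final merged array: [1, 4, 5, 9, 23, 24, 30, 32, 33, 34, 38]
Total comparisons: 8

The merged array is [1, 4, 5, 9, 23, 24, 30, 32, 33, 34, 38], requiring 8 comparisons. The merge step runs in O(n) time where n is the total number of elements.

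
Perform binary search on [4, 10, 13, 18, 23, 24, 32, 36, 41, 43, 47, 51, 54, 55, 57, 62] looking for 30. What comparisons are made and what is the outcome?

Binary search for 30 in [4, 10, 13, 18, 23, 24, 32, 36, 41, 43, 47, 51, 54, 55, 57, 62]:

lo=0, hi=15, mid=7, arr[mid]=36 -> 36 > 30, search left half
lo=0, hi=6, mid=3, arr[mid]=18 -> 18 < 30, search right half
lo=4, hi=6, mid=5, arr[mid]=24 -> 24 < 30, search right half
lo=6, hi=6, mid=6, arr[mid]=32 -> 32 > 30, search left half
lo=6 > hi=5, target 30 not found

Binary search determines that 30 is not in the array after 4 comparisons. The search space was exhausted without finding the target.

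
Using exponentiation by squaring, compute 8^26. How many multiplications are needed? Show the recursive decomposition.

Computing 8^26 by squaring (build up from 8^1; each line after the first costs one multiplication):

8^1 = 8
8^2 = (8^1)^2 = 8^2 = 64
8^3 = 8 * 8^2 = 8 * 64 = 512
8^6 = (8^3)^2 = 512^2 = 262144
8^12 = (8^6)^2 = 262144^2 = 68719476736
8^13 = 8 * 8^12 = 8 * 68719476736 = 549755813888
8^26 = (8^13)^2 = 549755813888^2 = 302231454903657293676544

Result: 302231454903657293676544
Multiplications needed: 6 (6 lines after 8^1)

8^26 = 302231454903657293676544. Using exponentiation by squaring, this requires 6 multiplications. The key idea: if the exponent is even, square the half-power; if odd, multiply by the base once.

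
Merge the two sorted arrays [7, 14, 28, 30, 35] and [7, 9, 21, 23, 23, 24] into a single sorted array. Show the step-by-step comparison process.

Merging process:

Compare 7 vs 7: take 7 from left. Merged: [7]
Compare 14 vs 7: take 7 from right. Merged: [7, 7]
Compare 14 vs 9: take 9 from right. Merged: [7, 7, 9]
Compare 14 vs 21: take 14 from left. Merged: [7, 7, 9, 14]
Compare 28 vs 21: take 21 from right. Merged: [7, 7, 9, 14, 21]
Compare 28 vs 23: take 23 from right. Merged: [7, 7, 9, 14, 21, 23]
Compare 28 vs 23: take 23 from right. Merged: [7, 7, 9, 14, 21, 23, 23]
Compare 28 vs 24: take 24 from right. Merged: [7, 7, 9, 14, 21, 23, 23, 24]
Append remaining from left: [28, 30, 35]. Merged: [7, 7, 9, 14, 21, 23, 23, 24, 28, 30, 35]

Final merged array: [7, 7, 9, 14, 21, 23, 23, 24, 28, 30, 35]
Total comparisons: 8

The merged array is [7, 7, 9, 14, 21, 23, 23, 24, 28, 30, 35], requiring 8 comparisons. The merge step runs in O(n) time where n is the total number of elements.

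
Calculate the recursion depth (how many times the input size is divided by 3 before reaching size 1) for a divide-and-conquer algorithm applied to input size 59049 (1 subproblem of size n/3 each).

For divide and conquer with division factor 3:

Problem sizes at each level:
Level 0: 59049
Level 1: 19683
Level 2: 6561
Level 3: 2187
Level 4: 729
Level 5: 243
Level 6: 81
Level 7: 27
Level 8: 9
Level 9: 3
Level 10: 1

The root is level 0 and the size-1 base case is level 10 (the tree spans levels 0 through 10, i.e. 11 levels counting the root), so the depth is the number of divisions: log_3(59049) = 10

The recursion tree depth is log_3(59049) = 10. At each level, the problem size is divided by 3, so it takes 10 divisions to reduce to a base case of size 1. The algorithm makes 1 recursive call at each level.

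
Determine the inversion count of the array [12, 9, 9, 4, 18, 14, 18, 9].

Finding inversions in [12, 9, 9, 4, 18, 14, 18, 9]:

(0, 1): arr[0]=12 > arr[1]=9
(0, 2): arr[0]=12 > arr[2]=9
(0, 3): arr[0]=12 > arr[3]=4
(0, 7): arr[0]=12 > arr[7]=9
(1, 3): arr[1]=9 > arr[3]=4
(2, 3): arr[2]=9 > arr[3]=4
(4, 5): arr[4]=18 > arr[5]=14
(4, 7): arr[4]=18 > arr[7]=9
(5, 7): arr[5]=14 > arr[7]=9
(6, 7): arr[6]=18 > arr[7]=9

Total inversions: 10

The array has 10 inversion(s): (0,1), (0,2), (0,3), (0,7), (1,3), (2,3), (4,5), (4,7), (5,7), (6,7). Each pair (i,j) satisfies i < j and arr[i] > arr[j].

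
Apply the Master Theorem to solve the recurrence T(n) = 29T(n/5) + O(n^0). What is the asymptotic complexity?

Master Theorem for T(n) = 29T(n/5) + O(n^0):

a = 29, b = 5, c = 0
log_b(a) = log_5(29) = 2.0922

Case 1: c = 0 < log_5(29) = 2.0922
T(n) = O(n^(log_5 29))

For T(n) = 29T(n/5) + O(n^0): log_5(29) = 2.0922. This is Case 1 of the Master Theorem (c < log_b(a), work dominated by leaves), giving O(n^(log_5 29)).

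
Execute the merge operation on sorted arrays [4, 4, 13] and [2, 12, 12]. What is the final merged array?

Merging process:

Compare 4 vs 2: take 2 from right. Merged: [2]
Compare 4 vs 12: take 4 from left. Merged: [2, 4]
Compare 4 vs 12: take 4 from left. Merged: [2, 4, 4]
Compare 13 vs 12: take 12 from right. Merged: [2, 4, 4, 12]
Compare 13 vs 12: take 12 from right. Merged: [2, 4, 4, 12, 12]
Append remaining from left: [13]. Merged: [2, 4, 4, 12, 12, 13]

Final merged array: [2, 4, 4, 12, 12, 13]
Total comparisons: 5

The merged array is [2, 4, 4, 12, 12, 13], requiring 5 comparisons. The merge step runs in O(n) time where n is the total number of elements.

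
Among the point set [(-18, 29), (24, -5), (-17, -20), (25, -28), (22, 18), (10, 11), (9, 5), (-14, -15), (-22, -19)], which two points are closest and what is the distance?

Computing all pairwise distances among 9 points:

d((-18, 29), (24, -5)) = 54.037
d((-18, 29), (-17, -20)) = 49.0102
d((-18, 29), (25, -28)) = 71.4003
d((-18, 29), (22, 18)) = 41.4849
d((-18, 29), (10, 11)) = 33.2866
d((-18, 29), (9, 5)) = 36.1248
d((-18, 29), (-14, -15)) = 44.1814
d((-18, 29), (-22, -19)) = 48.1664
d((24, -5), (-17, -20)) = 43.6578
d((24, -5), (25, -28)) = 23.0217
d((24, -5), (22, 18)) = 23.0868
d((24, -5), (10, 11)) = 21.2603
d((24, -5), (9, 5)) = 18.0278
d((24, -5), (-14, -15)) = 39.2938
d((24, -5), (-22, -19)) = 48.0833
d((-17, -20), (25, -28)) = 42.7551
d((-17, -20), (22, 18)) = 54.4518
d((-17, -20), (10, 11)) = 41.1096
d((-17, -20), (9, 5)) = 36.0694
d((-17, -20), (-14, -15)) = 5.831
d((-17, -20), (-22, -19)) = 5.099 <-- minimum
d((25, -28), (22, 18)) = 46.0977
d((25, -28), (10, 11)) = 41.7852
d((25, -28), (9, 5)) = 36.6742
d((25, -28), (-14, -15)) = 41.1096
d((25, -28), (-22, -19)) = 47.8539
d((22, 18), (10, 11)) = 13.8924
d((22, 18), (9, 5)) = 18.3848
d((22, 18), (-14, -15)) = 48.8365
d((22, 18), (-22, -19)) = 57.4891
d((10, 11), (9, 5)) = 6.0828
d((10, 11), (-14, -15)) = 35.3836
d((10, 11), (-22, -19)) = 43.8634
d((9, 5), (-14, -15)) = 30.4795
d((9, 5), (-22, -19)) = 39.2046
d((-14, -15), (-22, -19)) = 8.9443

Closest pair: (-17, -20) and (-22, -19) with distance 5.099

The closest pair is (-17, -20) and (-22, -19) with Euclidean distance 5.099. For 9 points, brute-force pairwise comparison is shown above. For large n, the divide-and-conquer algorithm (sort by x, recurse on halves, check the dividing strip) achieves O(n log n).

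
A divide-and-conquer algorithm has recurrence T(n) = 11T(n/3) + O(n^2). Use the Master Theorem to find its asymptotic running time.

Master Theorem for T(n) = 11T(n/3) + O(n^2):

a = 11, b = 3, c = 2
log_b(a) = log_3(11) = 2.1827

Case 1: c = 2 < log_3(11) = 2.1827
T(n) = O(n^(log_3 11))

For T(n) = 11T(n/3) + O(n^2): log_3(11) = 2.1827. This is Case 1 of the Master Theorem (c < log_b(a), work dominated by leaves), giving O(n^(log_3 11)).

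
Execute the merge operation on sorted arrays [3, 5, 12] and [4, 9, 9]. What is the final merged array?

Merging process:

Compare 3 vs 4: take 3 from left. Merged: [3]
Compare 5 vs 4: take 4 from right. Merged: [3, 4]
Compare 5 vs 9: take 5 from left. Merged: [3, 4, 5]
Compare 12 vs 9: take 9 from right. Merged: [3, 4, 5, 9]
Compare 12 vs 9: take 9 from right. Merged: [3, 4, 5, 9, 9]
Append remaining from left: [12]. Merged: [3, 4, 5, 9, 9, 12]

Final merged array: [3, 4, 5, 9, 9, 12]
Total comparisons: 5

The merged array is [3, 4, 5, 9, 9, 12], requiring 5 comparisons. The merge step runs in O(n) time where n is the total number of elements.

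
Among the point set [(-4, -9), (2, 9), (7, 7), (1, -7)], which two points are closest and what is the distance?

Computing all pairwise distances among 4 points:

d((-4, -9), (2, 9)) = 18.9737
d((-4, -9), (7, 7)) = 19.4165
d((-4, -9), (1, -7)) = 5.3852 <-- minimum
d((2, 9), (7, 7)) = 5.3852 <-- minimum
d((2, 9), (1, -7)) = 16.0312
d((7, 7), (1, -7)) = 15.2315

Minimum distance: 5.3852 (tie among 2 pairs: (-4, -9) and (1, -7); (2, 9) and (7, 7))

The minimum Euclidean distance is 5.3852. There is a tie: 2 pairs achieve this minimum — (-4, -9) and (1, -7); (2, 9) and (7, 7). Any of these is a valid closest pair. For 4 points, brute-force pairwise comparison is shown above. For large n, the divide-and-conquer algorithm (sort by x, recurse on halves, check the dividing strip) achieves O(n log n).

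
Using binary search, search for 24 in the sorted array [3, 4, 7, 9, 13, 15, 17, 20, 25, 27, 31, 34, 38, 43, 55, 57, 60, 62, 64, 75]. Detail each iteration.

Binary search for 24 in [3, 4, 7, 9, 13, 15, 17, 20, 25, 27, 31, 34, 38, 43, 55, 57, 60, 62, 64, 75]:

lo=0, hi=19, mid=9, arr[mid]=27 -> 27 > 24, search left half
lo=0, hi=8, mid=4, arr[mid]=13 -> 13 < 24, search right half
lo=5, hi=8, mid=6, arr[mid]=17 -> 17 < 24, search right half
lo=7, hi=8, mid=7, arr[mid]=20 -> 20 < 24, search right half
lo=8, hi=8, mid=8, arr[mid]=25 -> 25 > 24, search left half
lo=8 > hi=7, target 24 not found

Binary search determines that 24 is not in the array after 5 comparisons. The search space was exhausted without finding the target.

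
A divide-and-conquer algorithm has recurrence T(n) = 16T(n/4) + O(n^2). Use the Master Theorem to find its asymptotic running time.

Master Theorem for T(n) = 16T(n/4) + O(n^2):

a = 16, b = 4, c = 2
log_b(a) = log_4(16) = 2.0000

Case 2: c = 2 = log_4(16) = 2.0000
T(n) = O(n^2 log n) = O(n^2 log n)

For T(n) = 16T(n/4) + O(n^2): log_4(16) = 2.0000. This is Case 2 of the Master Theorem (c = log_b(a), equal work at all levels), giving O(n^2 log n).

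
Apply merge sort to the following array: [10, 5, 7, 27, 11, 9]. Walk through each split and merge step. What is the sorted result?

Merge sort trace:

Split: [10, 5, 7, 27, 11, 9] -> [10, 5, 7] and [27, 11, 9]
  Split: [10, 5, 7] -> [10] and [5, 7]
    Split: [5, 7] -> [5] and [7]
    Merge: [5] + [7] -> [5, 7]
  Merge: [10] + [5, 7] -> [5, 7, 10]
  Split: [27, 11, 9] -> [27] and [11, 9]
    Split: [11, 9] -> [11] and [9]
    Merge: [11] + [9] -> [9, 11]
  Merge: [27] + [9, 11] -> [9, 11, 27]
Merge: [5, 7, 10] + [9, 11, 27] -> [5, 7, 9, 10, 11, 27]

Final sorted array: [5, 7, 9, 10, 11, 27]

The merge sort proceeds by recursively splitting the array and merging sorted halves.
After all merges, the sorted array is [5, 7, 9, 10, 11, 27].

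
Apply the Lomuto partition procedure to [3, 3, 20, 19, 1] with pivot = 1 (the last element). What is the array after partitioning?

Lomuto partition with pivot = 1:

Initial array: [3, 3, 20, 19, 1]

arr[0]=3 > 1: no swap
arr[1]=3 > 1: no swap
arr[2]=20 > 1: no swap
arr[3]=19 > 1: no swap

Place pivot at position 0: [1, 3, 20, 19, 3]
Pivot position: 0

After partitioning with pivot 1, the array becomes [1, 3, 20, 19, 3]. The pivot is placed at index 0. All elements to the left of the pivot are <= 1, and all elements to the right are > 1.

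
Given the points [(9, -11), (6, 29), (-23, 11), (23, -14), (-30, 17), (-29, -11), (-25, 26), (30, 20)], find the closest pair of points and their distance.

Computing all pairwise distances among 8 points:

d((9, -11), (6, 29)) = 40.1123
d((9, -11), (-23, 11)) = 38.833
d((9, -11), (23, -14)) = 14.3178
d((9, -11), (-30, 17)) = 48.0104
d((9, -11), (-29, -11)) = 38.0
d((9, -11), (-25, 26)) = 50.2494
d((9, -11), (30, 20)) = 37.4433
d((6, 29), (-23, 11)) = 34.1321
d((6, 29), (23, -14)) = 46.2385
d((6, 29), (-30, 17)) = 37.9473
d((6, 29), (-29, -11)) = 53.1507
d((6, 29), (-25, 26)) = 31.1448
d((6, 29), (30, 20)) = 25.632
d((-23, 11), (23, -14)) = 52.3546
d((-23, 11), (-30, 17)) = 9.2195 <-- minimum
d((-23, 11), (-29, -11)) = 22.8035
d((-23, 11), (-25, 26)) = 15.1327
d((-23, 11), (30, 20)) = 53.7587
d((23, -14), (-30, 17)) = 61.4003
d((23, -14), (-29, -11)) = 52.0865
d((23, -14), (-25, 26)) = 62.482
d((23, -14), (30, 20)) = 34.7131
d((-30, 17), (-29, -11)) = 28.0179
d((-30, 17), (-25, 26)) = 10.2956
d((-30, 17), (30, 20)) = 60.075
d((-29, -11), (-25, 26)) = 37.2156
d((-29, -11), (30, 20)) = 66.6483
d((-25, 26), (30, 20)) = 55.3263

Closest pair: (-23, 11) and (-30, 17) with distance 9.2195

The closest pair is (-23, 11) and (-30, 17) with Euclidean distance 9.2195. For 8 points, brute-force pairwise comparison is shown above. For large n, the divide-and-conquer algorithm (sort by x, recurse on halves, check the dividing strip) achieves O(n log n).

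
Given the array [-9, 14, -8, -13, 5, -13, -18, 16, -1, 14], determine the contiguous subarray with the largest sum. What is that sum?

Using Kadane's algorithm on [-9, 14, -8, -13, 5, -13, -18, 16, -1, 14]:

Scanning through the array:
Position 1 (value 14): max_ending_here = 14, max_so_far = 14
Position 2 (value -8): max_ending_here = 6, max_so_far = 14
Position 3 (value -13): max_ending_here = -7, max_so_far = 14
Position 4 (value 5): max_ending_here = 5, max_so_far = 14
Position 5 (value -13): max_ending_here = -8, max_so_far = 14
Position 6 (value -18): max_ending_here = -18, max_so_far = 14
Position 7 (value 16): max_ending_here = 16, max_so_far = 16
Position 8 (value -1): max_ending_here = 15, max_so_far = 16
Position 9 (value 14): max_ending_here = 29, max_so_far = 29

Maximum subarray: [16, -1, 14]
Maximum sum: 29

The maximum subarray is [16, -1, 14] with sum 29. This subarray runs from index 7 to index 9.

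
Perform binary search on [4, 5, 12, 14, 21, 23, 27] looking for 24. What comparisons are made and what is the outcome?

Binary search for 24 in [4, 5, 12, 14, 21, 23, 27]:

lo=0, hi=6, mid=3, arr[mid]=14 -> 14 < 24, search right half
lo=4, hi=6, mid=5, arr[mid]=23 -> 23 < 24, search right half
lo=6, hi=6, mid=6, arr[mid]=27 -> 27 > 24, search left half
lo=6 > hi=5, target 24 not found

Binary search determines that 24 is not in the array after 3 comparisons. The search space was exhausted without finding the target.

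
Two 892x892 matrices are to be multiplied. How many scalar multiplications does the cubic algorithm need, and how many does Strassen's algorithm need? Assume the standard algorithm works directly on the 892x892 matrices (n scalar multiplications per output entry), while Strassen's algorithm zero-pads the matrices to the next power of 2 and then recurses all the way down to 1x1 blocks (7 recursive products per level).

Matrix multiplication for 892x892 matrices:

Strassen's algorithm requires power-of-2 dimensions. Pad 892x892 to 1024x1024 (next power of 2).

Standard algorithm: 892^3 = 709732288 multiplications
Strassen's algorithm: 7^(log2(1024)) = 7^10 = 282475249 multiplications
Savings: 709732288 - 282475249 = 427257039 multiplications

Standard: 709732288 multiplications (892^3). Strassen: 282475249 multiplications (7^10, after padding to 1024x1024). Strassen reduces 8 recursive multiplications to 7 at each level.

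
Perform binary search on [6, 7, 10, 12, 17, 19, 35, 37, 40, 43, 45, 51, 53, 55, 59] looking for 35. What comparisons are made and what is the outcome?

Binary search for 35 in [6, 7, 10, 12, 17, 19, 35, 37, 40, 43, 45, 51, 53, 55, 59]:

lo=0, hi=14, mid=7, arr[mid]=37 -> 37 > 35, search left half
lo=0, hi=6, mid=3, arr[mid]=12 -> 12 < 35, search right half
lo=4, hi=6, mid=5, arr[mid]=19 -> 19 < 35, search right half
lo=6, hi=6, mid=6, arr[mid]=35 -> Found target at index 6!

Binary search finds 35 at index 6 after 4 comparisons. The search repeatedly halves the search space by comparing with the middle element.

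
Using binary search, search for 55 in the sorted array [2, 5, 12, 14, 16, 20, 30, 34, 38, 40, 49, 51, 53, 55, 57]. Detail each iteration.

Binary search for 55 in [2, 5, 12, 14, 16, 20, 30, 34, 38, 40, 49, 51, 53, 55, 57]:

lo=0, hi=14, mid=7, arr[mid]=34 -> 34 < 55, search right half
lo=8, hi=14, mid=11, arr[mid]=51 -> 51 < 55, search right half
lo=12, hi=14, mid=13, arr[mid]=55 -> Found target at index 13!

Binary search finds 55 at index 13 after 3 comparisons. The search repeatedly halves the search space by comparing with the middle element.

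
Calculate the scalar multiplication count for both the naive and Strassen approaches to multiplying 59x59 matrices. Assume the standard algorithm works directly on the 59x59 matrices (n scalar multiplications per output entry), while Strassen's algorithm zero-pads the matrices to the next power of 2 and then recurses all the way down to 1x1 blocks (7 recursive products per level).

Matrix multiplication for 59x59 matrices:

Strassen's algorithm requires power-of-2 dimensions. Pad 59x59 to 64x64 (next power of 2).

Standard algorithm: 59^3 = 205379 multiplications
Strassen's algorithm: 7^(log2(64)) = 7^6 = 117649 multiplications
Savings: 205379 - 117649 = 87730 multiplications

Standard: 205379 multiplications (59^3). Strassen: 117649 multiplications (7^6, after padding to 64x64). Strassen reduces 8 recursive multiplications to 7 at each level.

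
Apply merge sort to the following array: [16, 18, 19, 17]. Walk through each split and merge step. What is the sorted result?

Merge sort trace:

Split: [16, 18, 19, 17] -> [16, 18] and [19, 17]
  Split: [16, 18] -> [16] and [18]
  Merge: [16] + [18] -> [16, 18]
  Split: [19, 17] -> [19] and [17]
  Merge: [19] + [17] -> [17, 19]
Merge: [16, 18] + [17, 19] -> [16, 17, 18, 19]

Final sorted array: [16, 17, 18, 19]

The merge sort proceeds by recursively splitting the array and merging sorted halves.
After all merges, the sorted array is [16, 17, 18, 19].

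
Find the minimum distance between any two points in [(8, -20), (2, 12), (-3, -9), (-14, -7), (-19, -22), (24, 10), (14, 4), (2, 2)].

Computing all pairwise distances among 8 points:

d((8, -20), (2, 12)) = 32.5576
d((8, -20), (-3, -9)) = 15.5563
d((8, -20), (-14, -7)) = 25.5539
d((8, -20), (-19, -22)) = 27.074
d((8, -20), (24, 10)) = 34.0
d((8, -20), (14, 4)) = 24.7386
d((8, -20), (2, 2)) = 22.8035
d((2, 12), (-3, -9)) = 21.587
d((2, 12), (-14, -7)) = 24.8395
d((2, 12), (-19, -22)) = 39.9625
d((2, 12), (24, 10)) = 22.0907
d((2, 12), (14, 4)) = 14.4222
d((2, 12), (2, 2)) = 10.0 <-- minimum
d((-3, -9), (-14, -7)) = 11.1803
d((-3, -9), (-19, -22)) = 20.6155
d((-3, -9), (24, 10)) = 33.0151
d((-3, -9), (14, 4)) = 21.4009
d((-3, -9), (2, 2)) = 12.083
d((-14, -7), (-19, -22)) = 15.8114
d((-14, -7), (24, 10)) = 41.6293
d((-14, -7), (14, 4)) = 30.0832
d((-14, -7), (2, 2)) = 18.3576
d((-19, -22), (24, 10)) = 53.6004
d((-19, -22), (14, 4)) = 42.0119
d((-19, -22), (2, 2)) = 31.8904
d((24, 10), (14, 4)) = 11.6619
d((24, 10), (2, 2)) = 23.4094
d((14, 4), (2, 2)) = 12.1655

Closest pair: (2, 12) and (2, 2) with distance 10.0

The closest pair is (2, 12) and (2, 2) with Euclidean distance 10.0. For 8 points, brute-force pairwise comparison is shown above. For large n, the divide-and-conquer algorithm (sort by x, recurse on halves, check the dividing strip) achieves O(n log n).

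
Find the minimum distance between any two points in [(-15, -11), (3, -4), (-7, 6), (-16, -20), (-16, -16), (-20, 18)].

Computing all pairwise distances among 6 points:

d((-15, -11), (3, -4)) = 19.3132
d((-15, -11), (-7, 6)) = 18.7883
d((-15, -11), (-16, -20)) = 9.0554
d((-15, -11), (-16, -16)) = 5.099
d((-15, -11), (-20, 18)) = 29.4279
d((3, -4), (-7, 6)) = 14.1421
d((3, -4), (-16, -20)) = 24.8395
d((3, -4), (-16, -16)) = 22.4722
d((3, -4), (-20, 18)) = 31.8277
d((-7, 6), (-16, -20)) = 27.5136
d((-7, 6), (-16, -16)) = 23.7697
d((-7, 6), (-20, 18)) = 17.6918
d((-16, -20), (-16, -16)) = 4.0 <-- minimum
d((-16, -20), (-20, 18)) = 38.2099
d((-16, -16), (-20, 18)) = 34.2345

Closest pair: (-16, -20) and (-16, -16) with distance 4.0

The closest pair is (-16, -20) and (-16, -16) with Euclidean distance 4.0. For 6 points, brute-force pairwise comparison is shown above. For large n, the divide-and-conquer algorithm (sort by x, recurse on halves, check the dividing strip) achieves O(n log n).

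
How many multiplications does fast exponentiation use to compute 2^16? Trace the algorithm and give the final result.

Computing 2^16 by squaring (build up from 2^1; each line after the first costs one multiplication):

2^1 = 2
2^2 = (2^1)^2 = 2^2 = 4
2^4 = (2^2)^2 = 4^2 = 16
2^8 = (2^4)^2 = 16^2 = 256
2^16 = (2^8)^2 = 256^2 = 65536

Result: 65536
Multiplications needed: 4 (4 lines after 2^1)

2^16 = 65536. Using exponentiation by squaring, this requires 4 multiplications. The key idea: if the exponent is even, square the half-power; if odd, multiply by the base once.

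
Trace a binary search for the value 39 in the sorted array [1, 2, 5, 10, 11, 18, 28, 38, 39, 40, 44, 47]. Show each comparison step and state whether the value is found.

Binary search for 39 in [1, 2, 5, 10, 11, 18, 28, 38, 39, 40, 44, 47]:

lo=0, hi=11, mid=5, arr[mid]=18 -> 18 < 39, search right half
lo=6, hi=11, mid=8, arr[mid]=39 -> Found target at index 8!

Binary search finds 39 at index 8 after 2 comparisons. The search repeatedly halves the search space by comparing with the middle element.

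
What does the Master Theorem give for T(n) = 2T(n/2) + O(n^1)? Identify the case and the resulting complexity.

Master Theorem for T(n) = 2T(n/2) + O(n^1):

a = 2, b = 2, c = 1
log_b(a) = log_2(2) = 1.0000

Case 2: c = 1 = log_2(2) = 1.0000
T(n) = O(n^1 log n) = O(n log n)

For T(n) = 2T(n/2) + O(n^1): log_2(2) = 1.0000. This is Case 2 of the Master Theorem (c = log_b(a), equal work at all levels), giving O(n log n).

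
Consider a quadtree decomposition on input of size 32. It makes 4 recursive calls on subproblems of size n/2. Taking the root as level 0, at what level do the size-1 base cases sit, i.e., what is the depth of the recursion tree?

For divide and conquer with division factor 2:

Problem sizes at each level:
Level 0: 32
Level 1: 16
Level 2: 8
Level 3: 4
Level 4: 2
Level 5: 1

The root is level 0 and the size-1 base case is level 5 (the tree spans levels 0 through 5, i.e. 6 levels counting the root), so the depth is the number of divisions: log_2(32) = 5

The recursion tree depth is log_2(32) = 5. At each level, the problem size is divided by 2, so it takes 5 divisions to reduce to a base case of size 1. The algorithm makes 4 recursive calls at each level.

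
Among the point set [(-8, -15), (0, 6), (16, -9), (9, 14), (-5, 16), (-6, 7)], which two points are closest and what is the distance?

Computing all pairwise distances among 6 points:

d((-8, -15), (0, 6)) = 22.4722
d((-8, -15), (16, -9)) = 24.7386
d((-8, -15), (9, 14)) = 33.6155
d((-8, -15), (-5, 16)) = 31.1448
d((-8, -15), (-6, 7)) = 22.0907
d((0, 6), (16, -9)) = 21.9317
d((0, 6), (9, 14)) = 12.0416
d((0, 6), (-5, 16)) = 11.1803
d((0, 6), (-6, 7)) = 6.0828 <-- minimum
d((16, -9), (9, 14)) = 24.0416
d((16, -9), (-5, 16)) = 32.6497
d((16, -9), (-6, 7)) = 27.2029
d((9, 14), (-5, 16)) = 14.1421
d((9, 14), (-6, 7)) = 16.5529
d((-5, 16), (-6, 7)) = 9.0554

Closest pair: (0, 6) and (-6, 7) with distance 6.0828

The closest pair is (0, 6) and (-6, 7) with Euclidean distance 6.0828. For 6 points, brute-force pairwise comparison is shown above. For large n, the divide-and-conquer algorithm (sort by x, recurse on halves, check the dividing strip) achieves O(n log n).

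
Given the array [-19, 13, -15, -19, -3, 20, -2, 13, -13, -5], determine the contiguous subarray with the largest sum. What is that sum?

Using Kadane's algorithm on [-19, 13, -15, -19, -3, 20, -2, 13, -13, -5]:

Scanning through the array:
Position 1 (value 13): max_ending_here = 13, max_so_far = 13
Position 2 (value -15): max_ending_here = -2, max_so_far = 13
Position 3 (value -19): max_ending_here = -19, max_so_far = 13
Position 4 (value -3): max_ending_here = -3, max_so_far = 13
Position 5 (value 20): max_ending_here = 20, max_so_far = 20
Position 6 (value -2): max_ending_here = 18, max_so_far = 20
Position 7 (value 13): max_ending_here = 31, max_so_far = 31
Position 8 (value -13): max_ending_here = 18, max_so_far = 31
Position 9 (value -5): max_ending_here = 13, max_so_far = 31

Maximum subarray: [20, -2, 13]
Maximum sum: 31

The maximum subarray is [20, -2, 13] with sum 31. This subarray runs from index 5 to index 7.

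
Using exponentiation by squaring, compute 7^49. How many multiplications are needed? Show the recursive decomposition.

Computing 7^49 by squaring (build up from 7^1; each line after the first costs one multiplication):

7^1 = 7
7^2 = (7^1)^2 = 7^2 = 49
7^3 = 7 * 7^2 = 7 * 49 = 343
7^6 = (7^3)^2 = 343^2 = 117649
7^12 = (7^6)^2 = 117649^2 = 13841287201
7^24 = (7^12)^2 = 13841287201^2 = 191581231380566414401
7^48 = (7^24)^2 = 191581231380566414401^2 = 36703368217294125441230211032033660188801
7^49 = 7 * 7^48 = 7 * 36703368217294125441230211032033660188801 = 256923577521058878088611477224235621321607

Result: 256923577521058878088611477224235621321607
Multiplications needed: 7 (7 lines after 7^1)

7^49 = 256923577521058878088611477224235621321607. Using exponentiation by squaring, this requires 7 multiplications. The key idea: if the exponent is even, square the half-power; if odd, multiply by the base once.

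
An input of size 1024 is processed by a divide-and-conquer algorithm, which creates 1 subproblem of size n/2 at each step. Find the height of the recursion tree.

For divide and conquer with division factor 2:

Problem sizes at each level:
Level 0: 1024
Level 1: 512
Level 2: 256
Level 3: 128
Level 4: 64
Level 5: 32
Level 6: 16
Level 7: 8
Level 8: 4
Level 9: 2
Level 10: 1

The root is level 0 and the size-1 base case is level 10 (the tree spans levels 0 through 10, i.e. 11 levels counting the root), so the depth is the number of divisions: log_2(1024) = 10

The recursion tree depth is log_2(1024) = 10. At each level, the problem size is divided by 2, so it takes 10 divisions to reduce to a base case of size 1. The algorithm makes 1 recursive call at each level.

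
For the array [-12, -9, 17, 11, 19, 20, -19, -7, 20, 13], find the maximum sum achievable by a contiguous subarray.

Using Kadane's algorithm on [-12, -9, 17, 11, 19, 20, -19, -7, 20, 13]:

Scanning through the array:
Position 1 (value -9): max_ending_here = -9, max_so_far = -9
Position 2 (value 17): max_ending_here = 17, max_so_far = 17
Position 3 (value 11): max_ending_here = 28, max_so_far = 28
Position 4 (value 19): max_ending_here = 47, max_so_far = 47
Position 5 (value 20): max_ending_here = 67, max_so_far = 67
Position 6 (value -19): max_ending_here = 48, max_so_far = 67
Position 7 (value -7): max_ending_here = 41, max_so_far = 67
Position 8 (value 20): max_ending_here = 61, max_so_far = 67
Position 9 (value 13): max_ending_here = 74, max_so_far = 74

Maximum subarray: [17, 11, 19, 20, -19, -7, 20, 13]
Maximum sum: 74

The maximum subarray is [17, 11, 19, 20, -19, -7, 20, 13] with sum 74. This subarray runs from index 2 to index 9.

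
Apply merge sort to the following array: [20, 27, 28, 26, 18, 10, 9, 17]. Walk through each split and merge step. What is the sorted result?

Merge sort trace:

Split: [20, 27, 28, 26, 18, 10, 9, 17] -> [20, 27, 28, 26] and [18, 10, 9, 17]
  Split: [20, 27, 28, 26] -> [20, 27] and [28, 26]
    Split: [20, 27] -> [20] and [27]
    Merge: [20] + [27] -> [20, 27]
    Split: [28, 26] -> [28] and [26]
    Merge: [28] + [26] -> [26, 28]
  Merge: [20, 27] + [26, 28] -> [20, 26, 27, 28]
  Split: [18, 10, 9, 17] -> [18, 10] and [9, 17]
    Split: [18, 10] -> [18] and [10]
    Merge: [18] + [10] -> [10, 18]
    Split: [9, 17] -> [9] and [17]
    Merge: [9] + [17] -> [9, 17]
  Merge: [10, 18] + [9, 17] -> [9, 10, 17, 18]
Merge: [20, 26, 27, 28] + [9, 10, 17, 18] -> [9, 10, 17, 18, 20, 26, 27, 28]

Final sorted array: [9, 10, 17, 18, 20, 26, 27, 28]

The merge sort proceeds by recursively splitting the array and merging sorted halves.
After all merges, the sorted array is [9, 10, 17, 18, 20, 26, 27, 28].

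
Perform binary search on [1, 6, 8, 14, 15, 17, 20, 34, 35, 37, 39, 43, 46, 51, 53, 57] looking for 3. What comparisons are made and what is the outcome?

Binary search for 3 in [1, 6, 8, 14, 15, 17, 20, 34, 35, 37, 39, 43, 46, 51, 53, 57]:

lo=0, hi=15, mid=7, arr[mid]=34 -> 34 > 3, search left half
lo=0, hi=6, mid=3, arr[mid]=14 -> 14 > 3, search left half
lo=0, hi=2, mid=1, arr[mid]=6 -> 6 > 3, search left half
lo=0, hi=0, mid=0, arr[mid]=1 -> 1 < 3, search right half
lo=1 > hi=0, target 3 not found

Binary search determines that 3 is not in the array after 4 comparisons. The search space was exhausted without finding the target.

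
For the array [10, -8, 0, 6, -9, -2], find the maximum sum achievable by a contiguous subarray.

Using Kadane's algorithm on [10, -8, 0, 6, -9, -2]:

Scanning through the array:
Position 1 (value -8): max_ending_here = 2, max_so_far = 10
Position 2 (value 0): max_ending_here = 2, max_so_far = 10
Position 3 (value 6): max_ending_here = 8, max_so_far = 10
Position 4 (value -9): max_ending_here = -1, max_so_far = 10
Position 5 (value -2): max_ending_here = -2, max_so_far = 10

Maximum subarray: [10]
Maximum sum: 10

The maximum subarray is [10] with sum 10. This subarray runs from index 0 to index 0.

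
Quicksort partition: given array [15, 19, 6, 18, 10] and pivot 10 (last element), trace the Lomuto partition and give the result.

Lomuto partition with pivot = 10:

Initial array: [15, 19, 6, 18, 10]

arr[0]=15 > 10: no swap
arr[1]=19 > 10: no swap
arr[2]=6 <= 10: swap with position 0, array becomes [6, 19, 15, 18, 10]
arr[3]=18 > 10: no swap

Place pivot at position 1: [6, 10, 15, 18, 19]
Pivot position: 1

After partitioning with pivot 10, the array becomes [6, 10, 15, 18, 19]. The pivot is placed at index 1. All elements to the left of the pivot are <= 10, and all elements to the right are > 10.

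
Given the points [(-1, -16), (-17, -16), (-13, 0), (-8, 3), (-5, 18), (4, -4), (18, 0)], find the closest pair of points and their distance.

Computing all pairwise distances among 7 points:

d((-1, -16), (-17, -16)) = 16.0
d((-1, -16), (-13, 0)) = 20.0
d((-1, -16), (-8, 3)) = 20.2485
d((-1, -16), (-5, 18)) = 34.2345
d((-1, -16), (4, -4)) = 13.0
d((-1, -16), (18, 0)) = 24.8395
d((-17, -16), (-13, 0)) = 16.4924
d((-17, -16), (-8, 3)) = 21.0238
d((-17, -16), (-5, 18)) = 36.0555
d((-17, -16), (4, -4)) = 24.1868
d((-17, -16), (18, 0)) = 38.4838
d((-13, 0), (-8, 3)) = 5.831 <-- minimum
d((-13, 0), (-5, 18)) = 19.6977
d((-13, 0), (4, -4)) = 17.4642
d((-13, 0), (18, 0)) = 31.0
d((-8, 3), (-5, 18)) = 15.2971
d((-8, 3), (4, -4)) = 13.8924
d((-8, 3), (18, 0)) = 26.1725
d((-5, 18), (4, -4)) = 23.7697
d((-5, 18), (18, 0)) = 29.2062
d((4, -4), (18, 0)) = 14.5602

Closest pair: (-13, 0) and (-8, 3) with distance 5.831

The closest pair is (-13, 0) and (-8, 3) with Euclidean distance 5.831. For 7 points, brute-force pairwise comparison is shown above. For large n, the divide-and-conquer algorithm (sort by x, recurse on halves, check the dividing strip) achieves O(n log n).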